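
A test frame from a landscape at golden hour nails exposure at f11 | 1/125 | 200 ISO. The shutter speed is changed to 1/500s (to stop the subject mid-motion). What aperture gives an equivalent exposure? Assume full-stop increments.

f/5.6

Shutter speed: 1/125 → 1/250 → 1/500 — 2 stops faster (darker).
Need 2 stops brighter from the aperture: f/11 → f/8 → f/5.6.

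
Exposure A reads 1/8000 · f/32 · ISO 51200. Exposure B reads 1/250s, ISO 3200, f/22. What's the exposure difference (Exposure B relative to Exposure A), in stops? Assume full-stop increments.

2 stops brighter

Aperture: f/32 → f/22 — 1 stop opened up (brighter).
Shutter speed: 1/8000 → 1/4000 → 1/2000 → 1/1000 → 1/500 → 1/250 — 5 stops longer (brighter).
ISO: 51200 → 25600 → 12800 → 6400 → 3200 — 4 stops lower (darker).
Net: +1 +5 −4 = +2 stops.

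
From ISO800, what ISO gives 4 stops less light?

ISO 50

ISO: 800 → 400 → 200 → 100 → 50 — 4 stops dropped (darker).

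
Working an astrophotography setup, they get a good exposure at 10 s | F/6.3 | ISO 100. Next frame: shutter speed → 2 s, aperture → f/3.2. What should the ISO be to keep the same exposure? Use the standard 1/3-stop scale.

Shutter speed: 10 → 8 → 6 → 5 → 4 → 3.2 → 2.5 → 2 — 2 1/3 stops shorter (darker).
Aperture: f/6.3 → f/5.6 → f/5 → f/4.5 → f/4 → f/3.5 → f/3.2 — 2 stops wider (brighter).
Net change so far: 1/3 stop darker. Offset with the ISO: 100 → 125.

ISO 125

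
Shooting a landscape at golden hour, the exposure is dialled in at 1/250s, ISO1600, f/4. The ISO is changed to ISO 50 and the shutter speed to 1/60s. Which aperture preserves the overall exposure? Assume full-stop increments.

f/1.4

ISO: 1600 → 800 → 400 → 200 → 100 → 50 — 5 stops lower (darker).
Shutter speed: 1/250 → 1/125 → 1/60 — 2 stops slower (brighter).
Net change so far: 3 stops darker. Offset with the aperture: f/4 → f/2.8 → f/2 → f/1.4.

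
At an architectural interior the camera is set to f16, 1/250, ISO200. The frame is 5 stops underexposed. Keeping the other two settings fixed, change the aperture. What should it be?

f/2.8

Underexposed by 5 stops → need 5 stops brighter.
Aperture: f/16 → f/11 → f/8 → f/5.6 → f/4 → f/2.8.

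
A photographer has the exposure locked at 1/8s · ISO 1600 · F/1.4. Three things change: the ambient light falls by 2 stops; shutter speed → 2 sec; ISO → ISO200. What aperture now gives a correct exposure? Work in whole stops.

Scene light: 2 stops darker.
Shutter speed: 1/8 → 1/4 → 1/2 → 1 → 2 — 4 stops slower (brighter).
ISO: 1600 → 800 → 400 → 200 — 3 stops lower (darker).
Net so far: 1 stop darker. Aperture: f/1.4 → f/1.0.

f/1.0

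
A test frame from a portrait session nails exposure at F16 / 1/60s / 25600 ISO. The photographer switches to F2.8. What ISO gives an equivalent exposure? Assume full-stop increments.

Aperture: f/16 → f/11 → f/8 → f/5.6 → f/4 → f/2.8 — 5 stops wider (brighter).
Need 5 stops darker from the ISO: 25600 → 12800 → 6400 → 3200 → 1600 → 800.

ISO 800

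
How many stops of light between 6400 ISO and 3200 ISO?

6400 → 3200 — count the steps: 1 stop.

1 stop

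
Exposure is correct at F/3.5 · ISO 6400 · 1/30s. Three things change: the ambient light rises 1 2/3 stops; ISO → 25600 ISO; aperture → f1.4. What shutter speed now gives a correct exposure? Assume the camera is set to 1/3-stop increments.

1/2500s

Scene light: 1 2/3 stops brighter.
ISO: 6400 → 8000 → 10000 → 12800 → 16000 → 20000 → 25600 — 2 stops higher (brighter).
Aperture: f/3.5 → f/3.2 → f/2.8 → f/2.5 → f/2.2 → f/2 → f/1.8 → f/1.6 → f/1.4 — 2 2/3 stops opened up (brighter).
Net so far: 6 1/3 stops brighter. Shutter speed: 1/30 → 1/40 → 1/50 → 1/60 → 1/80 → 1/100 → 1/125 → 1/160 → 1/200 → 1/250 → 1/320 → 1/400 → 1/500 → 1/640 → 1/800 → 1/1000 → 1/1250 → 1/1600 → 1/2000 → 1/2500.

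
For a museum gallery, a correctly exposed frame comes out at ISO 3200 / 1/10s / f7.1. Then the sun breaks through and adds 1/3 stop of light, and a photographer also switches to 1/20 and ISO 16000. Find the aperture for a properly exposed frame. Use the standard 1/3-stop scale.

f/13

Scene light: 1/3 stop brighter.
Shutter speed: 1/10 → 1/13 → 1/15 → 1/20 — 1 stop shorter (darker).
ISO: 3200 → 4000 → 5000 → 6400 → 8000 → 10000 → 12800 → 16000 — 2 1/3 stops raised (brighter).
Net so far: 1 2/3 stops brighter. Aperture: f/7.1 → f/8 → f/9 → f/10 → f/11 → f/13.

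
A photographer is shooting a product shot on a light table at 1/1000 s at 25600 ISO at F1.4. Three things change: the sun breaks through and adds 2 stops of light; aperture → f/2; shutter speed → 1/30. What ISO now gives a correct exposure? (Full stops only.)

Scene light: 2 stops brighter.
Aperture: f/1.4 → f/2 — 1 stop smaller aperture (darker).
Shutter speed: 1/1000 → 1/500 → 1/250 → 1/125 → 1/60 → 1/30 — 5 stops slower (brighter).
Net so far: 6 stops brighter. ISO: 25600 → 12800 → 6400 → 3200 → 1600 → 800 → 400.

ISO 400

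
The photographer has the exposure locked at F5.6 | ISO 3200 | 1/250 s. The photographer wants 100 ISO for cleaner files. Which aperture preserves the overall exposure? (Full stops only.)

ISO: 3200 → 1600 → 800 → 400 → 200 → 100 — 5 stops dropped (darker).
Need 5 stops brighter from the aperture: f/5.6 → f/4 → f/2.8 → f/2 → f/1.4 → f/1.0.

f/1.0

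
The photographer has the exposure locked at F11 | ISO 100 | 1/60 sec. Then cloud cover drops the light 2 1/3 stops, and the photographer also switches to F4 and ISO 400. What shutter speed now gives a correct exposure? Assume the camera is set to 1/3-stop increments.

1/400s

Scene light: 2 1/3 stops darker.
Aperture: f/11 → f/10 → f/9 → f/8 → f/7.1 → f/6.3 → f/5.6 → f/5 → f/4.5 → f/4 — 3 stops larger aperture (brighter).
ISO: 100 → 125 → 160 → 200 → 250 → 320 → 400 — 2 stops raised (brighter).
Net so far: 2 2/3 stops brighter. Shutter speed: 1/60 → 1/80 → 1/100 → 1/125 → 1/160 → 1/200 → 1/250 → 1/320 → 1/400.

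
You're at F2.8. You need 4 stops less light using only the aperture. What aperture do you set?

Aperture: f/2.8 → f/4 → f/5.6 → f/8 → f/11 — 4 stops smaller aperture (darker).

f/11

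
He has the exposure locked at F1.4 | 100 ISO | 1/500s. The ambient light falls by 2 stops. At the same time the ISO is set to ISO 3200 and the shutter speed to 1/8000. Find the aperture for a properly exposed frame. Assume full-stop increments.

f/1.0

Scene light: 2 stops darker.
ISO: 100 → 200 → 400 → 800 → 1600 → 3200 — 5 stops higher (brighter).
Shutter speed: 1/500 → 1/1000 → 1/2000 → 1/4000 → 1/8000 — 4 stops shorter (darker).
Net so far: 1 stop darker. Aperture: f/1.4 → f/1.0.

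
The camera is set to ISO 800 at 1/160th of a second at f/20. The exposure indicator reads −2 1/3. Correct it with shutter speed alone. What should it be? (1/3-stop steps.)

1/30s

Underexposed by 2 1/3 stops → need 2 1/3 stops brighter.
Shutter speed: 1/160 → 1/125 → 1/100 → 1/80 → 1/60 → 1/50 → 1/40 → 1/30.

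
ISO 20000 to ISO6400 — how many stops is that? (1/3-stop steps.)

20000 → 16000 → 12800 → 10000 → 8000 → 6400 — count the steps: 5 third-stops = 1 2/3 stops.

1 2/3 stops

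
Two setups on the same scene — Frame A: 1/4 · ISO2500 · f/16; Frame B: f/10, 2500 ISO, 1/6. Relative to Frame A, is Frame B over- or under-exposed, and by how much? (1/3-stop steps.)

Aperture: f/16 → f/14 → f/13 → f/11 → f/10 — 1 1/3 stops opened up (brighter).
Shutter speed: 1/4 → 1/5 → 1/6 — 2/3 stop faster (darker).
ISO: unchanged.
Net: +1 1/3 −2/3 = +2/3 stops.

2/3 stop brighter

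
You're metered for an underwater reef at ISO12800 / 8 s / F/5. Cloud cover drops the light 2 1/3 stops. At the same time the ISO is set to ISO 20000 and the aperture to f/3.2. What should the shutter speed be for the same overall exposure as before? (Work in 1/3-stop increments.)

10 s

Scene light: 2 1/3 stops darker.
ISO: 12800 → 16000 → 20000 — 2/3 stop raised (brighter).
Aperture: f/5 → f/4.5 → f/4 → f/3.5 → f/3.2 — 1 1/3 stops opened up (brighter).
Net so far: 1/3 stop darker. Shutter speed: 8 → 10.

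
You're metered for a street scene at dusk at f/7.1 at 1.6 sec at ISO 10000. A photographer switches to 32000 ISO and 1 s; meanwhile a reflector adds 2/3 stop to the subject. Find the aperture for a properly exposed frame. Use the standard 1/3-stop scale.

f/13

Scene light: 2/3 stop brighter.
ISO: 10000 → 12800 → 16000 → 20000 → 25600 → 32000 — 1 2/3 stops raised (brighter).
Shutter speed: 1.6 → 1.3 → 1 — 2/3 stop shorter (darker).
Net so far: 1 2/3 stops brighter. Aperture: f/7.1 → f/8 → f/9 → f/10 → f/11 → f/13.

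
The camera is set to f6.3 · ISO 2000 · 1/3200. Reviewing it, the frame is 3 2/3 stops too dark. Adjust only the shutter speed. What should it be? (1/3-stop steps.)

Underexposed by 3 2/3 stops → need 3 2/3 stops brighter.
Shutter speed: 1/3200 → 1/2500 → 1/2000 → 1/1600 → 1/1250 → 1/1000 → 1/800 → 1/640 → 1/500 → 1/400 → 1/320 → 1/250.

1/250s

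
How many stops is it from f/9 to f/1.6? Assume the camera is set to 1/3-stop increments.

5 stops

f/9 → f/8 → f/7.1 → f/6.3 → f/5.6 → f/5 → f/4.5 → f/4 → f/3.5 → f/3.2 → f/2.8 → f/2.5 → f/2.2 → f/2 → f/1.8 → f/1.6 — count the steps: 15 third-stops = 5 stops.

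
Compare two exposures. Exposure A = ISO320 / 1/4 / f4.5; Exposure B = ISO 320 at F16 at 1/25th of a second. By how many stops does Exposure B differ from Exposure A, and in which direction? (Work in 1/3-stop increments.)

6 1/3 stops darker

Aperture: f/4.5 → f/5 → f/5.6 → f/6.3 → f/7.1 → f/8 → f/9 → f/10 → f/11 → f/13 → f/14 → f/16 — 3 2/3 stops smaller aperture (darker).
Shutter speed: 1/4 → 1/5 → 1/6 → 1/8 → 1/10 → 1/13 → 1/15 → 1/20 → 1/25 — 2 2/3 stops faster (darker).
ISO: unchanged.
Net: −3 2/3 −2 2/3 = −6 1/3 stops.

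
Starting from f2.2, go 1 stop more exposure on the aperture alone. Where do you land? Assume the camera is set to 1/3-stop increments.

f/1.6

Aperture: f/2.2 → f/2 → f/1.8 → f/1.6 — 1 stop larger aperture (brighter).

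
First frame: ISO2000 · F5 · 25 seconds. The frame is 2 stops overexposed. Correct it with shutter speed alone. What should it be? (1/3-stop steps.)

6 s

Overexposed by 2 stops → need 2 stops darker.
Shutter speed: 25 → 20 → 15 → 13 → 10 → 8 → 6.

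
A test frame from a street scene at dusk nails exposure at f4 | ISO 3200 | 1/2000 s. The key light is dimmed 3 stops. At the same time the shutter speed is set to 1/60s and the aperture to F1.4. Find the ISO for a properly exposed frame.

Scene light: 3 stops darker.
Shutter speed: 1/2000 → 1/1000 → 1/500 → 1/250 → 1/125 → 1/60 — 5 stops slower (brighter).
Aperture: f/4 → f/2.8 → f/2 → f/1.4 — 3 stops larger aperture (brighter).
Net so far: 5 stops brighter. ISO: 3200 → 1600 → 800 → 400 → 200 → 100.

ISO 100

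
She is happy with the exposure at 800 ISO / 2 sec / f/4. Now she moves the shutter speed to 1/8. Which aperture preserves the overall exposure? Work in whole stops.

f/1.0

Shutter speed: 2 → 1 → 1/2 → 1/4 → 1/8 — 4 stops faster (darker).
Need 4 stops brighter from the aperture: f/4 → f/2.8 → f/2 → f/1.4 → f/1.0.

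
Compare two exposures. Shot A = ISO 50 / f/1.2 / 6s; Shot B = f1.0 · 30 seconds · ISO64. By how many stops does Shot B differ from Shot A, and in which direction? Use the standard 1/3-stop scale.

Aperture: f/1.2 → f/1.1 → f/1.0 — 2/3 stop wider (brighter).
Shutter speed: 6 → 8 → 10 → 13 → 15 → 20 → 25 → 30 — 2 1/3 stops longer (brighter).
ISO: 50 → 64 — 1/3 stop higher (brighter).
Net: +2/3 +2 1/3 +1/3 = +3 1/3 stops.

3 1/3 stops brighter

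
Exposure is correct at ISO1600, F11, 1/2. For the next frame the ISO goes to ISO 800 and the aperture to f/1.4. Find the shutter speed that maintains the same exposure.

1/60s

ISO: 1600 → 800 — 1 stop lower (darker).
Aperture: f/11 → f/8 → f/5.6 → f/4 → f/2.8 → f/2 → f/1.4 — 6 stops wider (brighter).
Net change so far: 5 stops brighter. Offset with the shutter speed: 1/2 → 1/4 → 1/8 → 1/15 → 1/30 → 1/60.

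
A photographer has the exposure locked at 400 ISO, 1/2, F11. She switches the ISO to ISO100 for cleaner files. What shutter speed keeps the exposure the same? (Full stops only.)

2 s

ISO: 400 → 200 → 100 — 2 stops dropped (darker).
Need 2 stops brighter from the shutter speed: 1/2 → 1 → 2.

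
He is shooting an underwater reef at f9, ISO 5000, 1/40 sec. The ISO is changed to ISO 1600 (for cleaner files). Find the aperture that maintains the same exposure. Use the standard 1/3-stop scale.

f/5

ISO: 5000 → 4000 → 3200 → 2500 → 2000 → 1600 — 1 2/3 stops lower (darker).
Need 1 2/3 stops brighter from the aperture: f/9 → f/8 → f/7.1 → f/6.3 → f/5.6 → f/5.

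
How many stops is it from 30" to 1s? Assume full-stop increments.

5 stops

30 → 15 → 8 → 4 → 2 → 1 — count the steps: 5 stops.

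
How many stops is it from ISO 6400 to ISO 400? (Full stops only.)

4 stops

6400 → 3200 → 1600 → 800 → 400 — count the steps: 4 stops.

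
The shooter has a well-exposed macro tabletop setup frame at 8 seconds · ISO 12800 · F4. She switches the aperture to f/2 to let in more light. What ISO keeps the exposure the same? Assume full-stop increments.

Aperture: f/4 → f/2.8 → f/2 — 2 stops larger aperture (brighter).
Need 2 stops darker from the ISO: 12800 → 6400 → 3200.

ISO 3200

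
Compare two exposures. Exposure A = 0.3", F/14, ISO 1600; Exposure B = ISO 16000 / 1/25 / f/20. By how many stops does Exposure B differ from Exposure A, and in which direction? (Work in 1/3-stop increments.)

Aperture: f/14 → f/16 → f/18 → f/20 — 1 stop narrower (darker).
Shutter speed: 0.3 → 1/4 → 1/5 → 1/6 → 1/8 → 1/10 → 1/13 → 1/15 → 1/20 → 1/25 — 3 stops shorter (darker).
ISO: 1600 → 2000 → 2500 → 3200 → 4000 → 5000 → 6400 → 8000 → 10000 → 12800 → 16000 — 3 1/3 stops raised (brighter).
Net: −1 −3 +3 1/3 = −2/3 stops.

2/3 stop darker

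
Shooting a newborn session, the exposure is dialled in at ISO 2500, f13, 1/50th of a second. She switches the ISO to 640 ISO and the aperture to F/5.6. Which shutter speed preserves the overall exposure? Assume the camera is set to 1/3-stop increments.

1/60s

ISO: 2500 → 2000 → 1600 → 1250 → 1000 → 800 → 640 — 2 stops dropped (darker).
Aperture: f/13 → f/11 → f/10 → f/9 → f/8 → f/7.1 → f/6.3 → f/5.6 — 2 1/3 stops larger aperture (brighter).
Net change so far: 1/3 stop brighter. Offset with the shutter speed: 1/50 → 1/60.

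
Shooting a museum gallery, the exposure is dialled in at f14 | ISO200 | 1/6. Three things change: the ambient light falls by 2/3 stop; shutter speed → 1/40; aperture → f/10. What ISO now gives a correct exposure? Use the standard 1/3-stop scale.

Scene light: 2/3 stop darker.
Shutter speed: 1/6 → 1/8 → 1/10 → 1/13 → 1/15 → 1/20 → 1/25 → 1/30 → 1/40 — 2 2/3 stops shorter (darker).
Aperture: f/14 → f/13 → f/11 → f/10 — 1 stop opened up (brighter).
Net so far: 2 1/3 stops darker. ISO: 200 → 250 → 320 → 400 → 500 → 640 → 800 → 1000.

ISO 1000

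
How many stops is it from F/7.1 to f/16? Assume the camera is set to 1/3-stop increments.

f/7.1 → f/8 → f/9 → f/10 → f/11 → f/13 → f/14 → f/16 — count the steps: 7 third-stops = 2 1/3 stops.

2 1/3 stops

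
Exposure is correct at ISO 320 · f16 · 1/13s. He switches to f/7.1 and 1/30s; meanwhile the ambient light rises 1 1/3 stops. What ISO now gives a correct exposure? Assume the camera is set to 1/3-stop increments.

ISO 64

Scene light: 1 1/3 stops brighter.
Aperture: f/16 → f/14 → f/13 → f/11 → f/10 → f/9 → f/8 → f/7.1 — 2 1/3 stops larger aperture (brighter).
Shutter speed: 1/13 → 1/15 → 1/20 → 1/25 → 1/30 — 1 1/3 stops faster (darker).
Net so far: 2 1/3 stops brighter. ISO: 320 → 250 → 200 → 160 → 125 → 100 → 80 → 64.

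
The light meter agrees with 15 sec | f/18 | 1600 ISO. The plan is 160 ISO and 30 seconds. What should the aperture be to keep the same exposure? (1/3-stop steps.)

ISO: 1600 → 1250 → 1000 → 800 → 640 → 500 → 400 → 320 → 250 → 200 → 160 — 3 1/3 stops lower (darker).
Shutter speed: 15 → 20 → 25 → 30 — 1 stop slower (brighter).
Net change so far: 2 1/3 stops darker. Offset with the aperture: f/18 → f/16 → f/14 → f/13 → f/11 → f/10 → f/9 → f/8.

f/8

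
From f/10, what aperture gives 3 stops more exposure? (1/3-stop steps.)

Aperture: f/10 → f/9 → f/8 → f/7.1 → f/6.3 → f/5.6 → f/5 → f/4.5 → f/4 → f/3.5 — 3 stops larger aperture (brighter).

f/3.5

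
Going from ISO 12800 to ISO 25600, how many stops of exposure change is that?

12800 → 25600 — count the steps: 1 stop.

1 stop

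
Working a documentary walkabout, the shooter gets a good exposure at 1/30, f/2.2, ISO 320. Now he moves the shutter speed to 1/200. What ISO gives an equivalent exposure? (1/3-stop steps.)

Shutter speed: 1/30 → 1/40 → 1/50 → 1/60 → 1/80 → 1/100 → 1/125 → 1/160 → 1/200 — 2 2/3 stops faster (darker).
Need 2 2/3 stops brighter from the ISO: 320 → 400 → 500 → 640 → 800 → 1000 → 1250 → 1600 → 2000.

ISO 2000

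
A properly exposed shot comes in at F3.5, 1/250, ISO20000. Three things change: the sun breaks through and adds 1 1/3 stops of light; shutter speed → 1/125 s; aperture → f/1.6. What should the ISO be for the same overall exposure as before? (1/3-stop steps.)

ISO 800

Scene light: 1 1/3 stops brighter.
Shutter speed: 1/250 → 1/200 → 1/160 → 1/125 — 1 stop longer (brighter).
Aperture: f/3.5 → f/3.2 → f/2.8 → f/2.5 → f/2.2 → f/2 → f/1.8 → f/1.6 — 2 1/3 stops wider (brighter).
Net so far: 4 2/3 stops brighter. ISO: 20000 → 16000 → 12800 → 10000 → 8000 → 6400 → 5000 → 4000 → 3200 → 2500 → 2000 → 1600 → 1250 → 1000 → 800.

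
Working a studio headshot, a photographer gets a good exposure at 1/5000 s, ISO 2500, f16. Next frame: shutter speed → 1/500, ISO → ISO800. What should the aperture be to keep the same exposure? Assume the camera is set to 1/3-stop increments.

Shutter speed: 1/5000 → 1/4000 → 1/3200 → 1/2500 → 1/2000 → 1/1600 → 1/1250 → 1/1000 → 1/800 → 1/640 → 1/500 — 3 1/3 stops longer (brighter).
ISO: 2500 → 2000 → 1600 → 1250 → 1000 → 800 — 1 2/3 stops dropped (darker).
Net change so far: 1 2/3 stops brighter. Offset with the aperture: f/16 → f/18 → f/20 → f/22 → f/25 → f/29.

f/29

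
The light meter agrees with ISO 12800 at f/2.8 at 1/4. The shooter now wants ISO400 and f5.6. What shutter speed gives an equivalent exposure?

ISO: 12800 → 6400 → 3200 → 1600 → 800 → 400 — 5 stops lower (darker).
Aperture: f/2.8 → f/4 → f/5.6 — 2 stops narrower (darker).
Net change so far: 7 stops darker. Offset with the shutter speed: 1/4 → 1/2 → 1 → 2 → 4 → 8 → 15 → 30.

30 s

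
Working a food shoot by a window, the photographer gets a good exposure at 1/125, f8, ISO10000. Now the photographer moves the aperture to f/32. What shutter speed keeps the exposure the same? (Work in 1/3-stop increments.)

Aperture: f/8 → f/9 → f/10 → f/11 → f/13 → f/14 → f/16 → f/18 → f/20 → f/22 → f/25 → f/29 → f/32 — 4 stops smaller aperture (darker).
Need 4 stops brighter from the shutter speed: 1/125 → 1/100 → 1/80 → 1/60 → 1/50 → 1/40 → 1/30 → 1/25 → 1/20 → 1/15 → 1/13 → 1/10 → 1/8.

1/8s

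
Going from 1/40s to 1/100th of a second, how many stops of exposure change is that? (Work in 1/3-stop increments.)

1/40 → 1/50 → 1/60 → 1/80 → 1/100 — count the steps: 4 third-stops = 1 1/3 stops.

1 1/3 stops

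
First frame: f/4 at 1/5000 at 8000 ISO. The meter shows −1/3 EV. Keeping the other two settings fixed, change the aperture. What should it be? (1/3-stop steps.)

f/3.5

Underexposed by 1/3 stop → need 1/3 stop brighter.
Aperture: f/4 → f/3.5.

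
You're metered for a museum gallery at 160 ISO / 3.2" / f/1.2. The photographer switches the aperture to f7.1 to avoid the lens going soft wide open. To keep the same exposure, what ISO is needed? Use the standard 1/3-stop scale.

Aperture: f/1.2 → f/1.4 → f/1.6 → f/1.8 → f/2 → f/2.2 → f/2.5 → f/2.8 → f/3.2 → f/3.5 → f/4 → f/4.5 → f/5 → f/5.6 → f/6.3 → f/7.1 — 5 stops smaller aperture (darker).
Need 5 stops brighter from the ISO: 160 → 200 → 250 → 320 → 400 → 500 → 640 → 800 → 1000 → 1250 → 1600 → 2000 → 2500 → 3200 → 4000 → 5000.

ISO 5000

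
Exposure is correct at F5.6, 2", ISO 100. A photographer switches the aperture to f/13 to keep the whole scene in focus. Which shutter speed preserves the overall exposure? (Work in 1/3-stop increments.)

Aperture: f/5.6 → f/6.3 → f/7.1 → f/8 → f/9 → f/10 → f/11 → f/13 — 2 1/3 stops stopped down (darker).
Need 2 1/3 stops brighter from the shutter speed: 2 → 2.5 → 3.2 → 4 → 5 → 6 → 8 → 10.

10 s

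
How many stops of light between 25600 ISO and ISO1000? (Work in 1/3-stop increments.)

25600 → 20000 → 16000 → 12800 → 10000 → 8000 → 6400 → 5000 → 4000 → 3200 → 2500 → 2000 → 1600 → 1250 → 1000 — count the steps: 14 third-stops = 4 2/3 stops.

4 2/3 stops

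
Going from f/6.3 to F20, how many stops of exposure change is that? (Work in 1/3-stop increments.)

3 1/3 stops

f/6.3 → f/7.1 → f/8 → f/9 → f/10 → f/11 → f/13 → f/14 → f/16 → f/18 → f/20 — count the steps: 10 third-stops = 3 1/3 stops.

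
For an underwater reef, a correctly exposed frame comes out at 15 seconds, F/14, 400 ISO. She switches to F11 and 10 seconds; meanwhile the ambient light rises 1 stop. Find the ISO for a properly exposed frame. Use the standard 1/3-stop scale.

ISO 200

Scene light: 1 stop brighter.
Aperture: f/14 → f/13 → f/11 — 2/3 stop wider (brighter).
Shutter speed: 15 → 13 → 10 — 2/3 stop faster (darker).
Net so far: 1 stop brighter. ISO: 400 → 320 → 250 → 200.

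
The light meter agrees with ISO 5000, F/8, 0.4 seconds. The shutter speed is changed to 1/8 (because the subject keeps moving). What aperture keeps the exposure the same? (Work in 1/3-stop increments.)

Shutter speed: 0.4 → 0.3 → 1/4 → 1/5 → 1/6 → 1/8 — 1 2/3 stops shorter (darker).
Need 1 2/3 stops brighter from the aperture: f/8 → f/7.1 → f/6.3 → f/5.6 → f/5 → f/4.5.

f/4.5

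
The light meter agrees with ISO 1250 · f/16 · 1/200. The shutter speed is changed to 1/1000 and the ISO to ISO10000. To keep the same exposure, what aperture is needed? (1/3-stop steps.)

f/20

Shutter speed: 1/200 → 1/250 → 1/320 → 1/400 → 1/500 → 1/640 → 1/800 → 1/1000 — 2 1/3 stops shorter (darker).
ISO: 1250 → 1600 → 2000 → 2500 → 3200 → 4000 → 5000 → 6400 → 8000 → 10000 — 3 stops raised (brighter).
Net change so far: 2/3 stop brighter. Offset with the aperture: f/16 → f/18 → f/20.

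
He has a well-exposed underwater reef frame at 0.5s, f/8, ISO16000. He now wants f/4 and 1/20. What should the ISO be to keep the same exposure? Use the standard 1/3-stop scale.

Aperture: f/8 → f/7.1 → f/6.3 → f/5.6 → f/5 → f/4.5 → f/4 — 2 stops opened up (brighter).
Shutter speed: 0.5 → 0.4 → 0.3 → 1/4 → 1/5 → 1/6 → 1/8 → 1/10 → 1/13 → 1/15 → 1/20 — 3 1/3 stops shorter (darker).
Net change so far: 1 1/3 stops darker. Offset with the ISO: 16000 → 20000 → 25600 → 32000 → 40000.

ISO 40000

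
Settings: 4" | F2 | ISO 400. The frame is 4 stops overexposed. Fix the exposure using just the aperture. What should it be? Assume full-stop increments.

Overexposed by 4 stops → need 4 stops darker.
Aperture: f/2 → f/2.8 → f/4 → f/5.6 → f/8.

f/8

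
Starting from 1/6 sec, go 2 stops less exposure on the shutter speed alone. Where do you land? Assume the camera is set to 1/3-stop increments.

Shutter speed: 1/6 → 1/8 → 1/10 → 1/13 → 1/15 → 1/20 → 1/25 — 2 stops faster (darker).

1/25s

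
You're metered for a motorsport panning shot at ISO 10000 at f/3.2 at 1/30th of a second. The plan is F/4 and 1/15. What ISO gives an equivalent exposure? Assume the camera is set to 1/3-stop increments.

ISO 8000

Aperture: f/3.2 → f/3.5 → f/4 — 2/3 stop stopped down (darker).
Shutter speed: 1/30 → 1/25 → 1/20 → 1/15 — 1 stop slower (brighter).
Net change so far: 1/3 stop brighter. Offset with the ISO: 10000 → 8000.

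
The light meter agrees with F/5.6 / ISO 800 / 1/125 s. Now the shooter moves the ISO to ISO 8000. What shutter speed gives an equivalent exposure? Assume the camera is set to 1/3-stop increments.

ISO: 800 → 1000 → 1250 → 1600 → 2000 → 2500 → 3200 → 4000 → 5000 → 6400 → 8000 — 3 1/3 stops higher (brighter).
Need 3 1/3 stops darker from the shutter speed: 1/125 → 1/160 → 1/200 → 1/250 → 1/320 → 1/400 → 1/500 → 1/640 → 1/800 → 1/1000 → 1/1250.

1/1250s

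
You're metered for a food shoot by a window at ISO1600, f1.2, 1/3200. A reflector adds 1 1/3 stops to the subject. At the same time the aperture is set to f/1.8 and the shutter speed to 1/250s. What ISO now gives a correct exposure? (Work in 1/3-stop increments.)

Scene light: 1 1/3 stops brighter.
Aperture: f/1.2 → f/1.4 → f/1.6 → f/1.8 — 1 stop stopped down (darker).
Shutter speed: 1/3200 → 1/2500 → 1/2000 → 1/1600 → 1/1250 → 1/1000 → 1/800 → 1/640 → 1/500 → 1/400 → 1/320 → 1/250 — 3 2/3 stops slower (brighter).
Net so far: 4 stops brighter. ISO: 1600 → 1250 → 1000 → 800 → 640 → 500 → 400 → 320 → 250 → 200 → 160 → 125 → 100.

ISO 100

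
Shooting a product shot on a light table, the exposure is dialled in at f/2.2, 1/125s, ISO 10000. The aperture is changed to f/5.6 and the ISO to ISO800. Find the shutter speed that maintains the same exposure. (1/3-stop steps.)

0.6 s

Aperture: f/2.2 → f/2.5 → f/2.8 → f/3.2 → f/3.5 → f/4 → f/4.5 → f/5 → f/5.6 — 2 2/3 stops smaller aperture (darker).
ISO: 10000 → 8000 → 6400 → 5000 → 4000 → 3200 → 2500 → 2000 → 1600 → 1250 → 1000 → 800 — 3 2/3 stops lower (darker).
Net change so far: 6 1/3 stops darker. Offset with the shutter speed: 1/125 → 1/100 → 1/80 → 1/60 → 1/50 → 1/40 → 1/30 → 1/25 → 1/20 → 1/15 → 1/13 → 1/10 → 1/8 → 1/6 → 1/5 → 1/4 → 0.3 → 0.4 → 0.5 → 0.6.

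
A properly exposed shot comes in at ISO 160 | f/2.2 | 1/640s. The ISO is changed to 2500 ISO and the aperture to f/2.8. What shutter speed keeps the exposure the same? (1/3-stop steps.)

1/6400s

ISO: 160 → 200 → 250 → 320 → 400 → 500 → 640 → 800 → 1000 → 1250 → 1600 → 2000 → 2500 — 4 stops raised (brighter).
Aperture: f/2.2 → f/2.5 → f/2.8 — 2/3 stop smaller aperture (darker).
Net change so far: 3 1/3 stops brighter. Offset with the shutter speed: 1/640 → 1/800 → 1/1000 → 1/1250 → 1/1600 → 1/2000 → 1/2500 → 1/3200 → 1/4000 → 1/5000 → 1/6400.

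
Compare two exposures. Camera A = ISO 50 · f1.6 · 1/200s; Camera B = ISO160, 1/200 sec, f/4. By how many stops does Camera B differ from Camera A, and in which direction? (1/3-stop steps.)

Aperture: f/1.6 → f/1.8 → f/2 → f/2.2 → f/2.5 → f/2.8 → f/3.2 → f/3.5 → f/4 — 2 2/3 stops narrower (darker).
Shutter speed: unchanged.
ISO: 50 → 64 → 80 → 100 → 125 → 160 — 1 2/3 stops raised (brighter).
Net: −2 2/3 +1 2/3 = −1 stop.

1 stop darker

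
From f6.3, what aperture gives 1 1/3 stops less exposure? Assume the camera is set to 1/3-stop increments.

Aperture: f/6.3 → f/7.1 → f/8 → f/9 → f/10 — 1 1/3 stops stopped down (darker).

f/10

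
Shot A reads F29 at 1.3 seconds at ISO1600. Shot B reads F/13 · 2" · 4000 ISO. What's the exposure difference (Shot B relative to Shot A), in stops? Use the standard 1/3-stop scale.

4 1/3 stops brighter

Aperture: f/29 → f/25 → f/22 → f/20 → f/18 → f/16 → f/14 → f/13 — 2 1/3 stops opened up (brighter).
Shutter speed: 1.3 → 1.6 → 2 — 2/3 stop longer (brighter).
ISO: 1600 → 2000 → 2500 → 3200 → 4000 — 1 1/3 stops raised (brighter).
Net: +2 1/3 +2/3 +1 1/3 = +4 1/3 stops.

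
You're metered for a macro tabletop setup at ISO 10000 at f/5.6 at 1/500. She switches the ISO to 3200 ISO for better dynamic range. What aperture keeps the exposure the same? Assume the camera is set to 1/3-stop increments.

ISO: 10000 → 8000 → 6400 → 5000 → 4000 → 3200 — 1 2/3 stops lower (darker).
Need 1 2/3 stops brighter from the aperture: f/5.6 → f/5 → f/4.5 → f/4 → f/3.5 → f/3.2.

f/3.2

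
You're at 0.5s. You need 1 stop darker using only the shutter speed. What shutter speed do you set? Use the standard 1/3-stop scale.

1/4s

Shutter speed: 0.5 → 0.4 → 0.3 → 1/4 — 1 stop faster (darker).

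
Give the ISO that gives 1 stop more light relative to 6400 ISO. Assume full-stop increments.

ISO: 6400 → 12800 — 1 stop raised (brighter).

ISO 12800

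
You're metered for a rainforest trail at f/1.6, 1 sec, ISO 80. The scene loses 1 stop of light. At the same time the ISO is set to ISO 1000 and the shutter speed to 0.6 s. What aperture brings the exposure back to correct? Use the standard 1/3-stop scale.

f/3.2

Scene light: 1 stop darker.
ISO: 80 → 100 → 125 → 160 → 200 → 250 → 320 → 400 → 500 → 640 → 800 → 1000 — 3 2/3 stops higher (brighter).
Shutter speed: 1 → 0.8 → 0.6 — 2/3 stop shorter (darker).
Net so far: 2 stops brighter. Aperture: f/1.6 → f/1.8 → f/2 → f/2.2 → f/2.5 → f/2.8 → f/3.2.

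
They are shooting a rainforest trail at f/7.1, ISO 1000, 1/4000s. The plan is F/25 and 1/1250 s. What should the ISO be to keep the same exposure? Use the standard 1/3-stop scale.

Aperture: f/7.1 → f/8 → f/9 → f/10 → f/11 → f/13 → f/14 → f/16 → f/18 → f/20 → f/22 → f/25 — 3 2/3 stops smaller aperture (darker).
Shutter speed: 1/4000 → 1/3200 → 1/2500 → 1/2000 → 1/1600 → 1/1250 — 1 2/3 stops slower (brighter).
Net change so far: 2 stops darker. Offset with the ISO: 1000 → 1250 → 1600 → 2000 → 2500 → 3200 → 4000.

ISO 4000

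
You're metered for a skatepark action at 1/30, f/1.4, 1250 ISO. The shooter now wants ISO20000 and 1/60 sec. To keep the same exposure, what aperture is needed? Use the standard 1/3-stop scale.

ISO: 1250 → 1600 → 2000 → 2500 → 3200 → 4000 → 5000 → 6400 → 8000 → 10000 → 12800 → 16000 → 20000 — 4 stops raised (brighter).
Shutter speed: 1/30 → 1/40 → 1/50 → 1/60 — 1 stop faster (darker).
Net change so far: 3 stops brighter. Offset with the aperture: f/1.4 → f/1.6 → f/1.8 → f/2 → f/2.2 → f/2.5 → f/2.8 → f/3.2 → f/3.5 → f/4.

f/4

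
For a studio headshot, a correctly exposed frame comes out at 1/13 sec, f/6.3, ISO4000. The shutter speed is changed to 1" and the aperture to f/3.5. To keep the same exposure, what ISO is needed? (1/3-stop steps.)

ISO 100

Shutter speed: 1/13 → 1/10 → 1/8 → 1/6 → 1/5 → 1/4 → 0.3 → 0.4 → 0.5 → 0.6 → 0.8 → 1 — 3 2/3 stops slower (brighter).
Aperture: f/6.3 → f/5.6 → f/5 → f/4.5 → f/4 → f/3.5 — 1 2/3 stops wider (brighter).
Net change so far: 5 1/3 stops brighter. Offset with the ISO: 4000 → 3200 → 2500 → 2000 → 1600 → 1250 → 1000 → 800 → 640 → 500 → 400 → 320 → 250 → 200 → 160 → 125 → 100.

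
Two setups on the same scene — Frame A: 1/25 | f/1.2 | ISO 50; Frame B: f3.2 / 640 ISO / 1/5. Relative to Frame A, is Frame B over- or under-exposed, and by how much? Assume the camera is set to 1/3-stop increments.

3 1/3 stops brighter

Aperture: f/1.2 → f/1.4 → f/1.6 → f/1.8 → f/2 → f/2.2 → f/2.5 → f/2.8 → f/3.2 — 2 2/3 stops smaller aperture (darker).
Shutter speed: 1/25 → 1/20 → 1/15 → 1/13 → 1/10 → 1/8 → 1/6 → 1/5 — 2 1/3 stops slower (brighter).
ISO: 50 → 64 → 80 → 100 → 125 → 160 → 200 → 250 → 320 → 400 → 500 → 640 — 3 2/3 stops higher (brighter).
Net: −2 2/3 +2 1/3 +3 2/3 = +3 1/3 stops.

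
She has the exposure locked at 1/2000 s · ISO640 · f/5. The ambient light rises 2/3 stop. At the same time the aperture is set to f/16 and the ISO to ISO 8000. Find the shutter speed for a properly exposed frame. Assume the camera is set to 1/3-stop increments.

1/4000s

Scene light: 2/3 stop brighter.
Aperture: f/5 → f/5.6 → f/6.3 → f/7.1 → f/8 → f/9 → f/10 → f/11 → f/13 → f/14 → f/16 — 3 1/3 stops smaller aperture (darker).
ISO: 640 → 800 → 1000 → 1250 → 1600 → 2000 → 2500 → 3200 → 4000 → 5000 → 6400 → 8000 — 3 2/3 stops raised (brighter).
Net so far: 1 stop brighter. Shutter speed: 1/2000 → 1/2500 → 1/3200 → 1/4000.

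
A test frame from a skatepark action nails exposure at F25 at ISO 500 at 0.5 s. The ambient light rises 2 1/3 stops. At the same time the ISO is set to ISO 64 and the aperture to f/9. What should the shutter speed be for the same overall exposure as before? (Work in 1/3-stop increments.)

Scene light: 2 1/3 stops brighter.
ISO: 500 → 400 → 320 → 250 → 200 → 160 → 125 → 100 → 80 → 64 — 3 stops lower (darker).
Aperture: f/25 → f/22 → f/20 → f/18 → f/16 → f/14 → f/13 → f/11 → f/10 → f/9 — 3 stops opened up (brighter).
Net so far: 2 1/3 stops brighter. Shutter speed: 0.5 → 0.4 → 0.3 → 1/4 → 1/5 → 1/6 → 1/8 → 1/10.

1/10s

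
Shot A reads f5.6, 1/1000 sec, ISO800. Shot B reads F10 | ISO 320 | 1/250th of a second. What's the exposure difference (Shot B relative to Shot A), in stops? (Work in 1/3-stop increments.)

1 stop darker

Aperture: f/5.6 → f/6.3 → f/7.1 → f/8 → f/9 → f/10 — 1 2/3 stops stopped down (darker).
Shutter speed: 1/1000 → 1/800 → 1/640 → 1/500 → 1/400 → 1/320 → 1/250 — 2 stops slower (brighter).
ISO: 800 → 640 → 500 → 400 → 320 — 1 1/3 stops lower (darker).
Net: −1 2/3 +2 −1 1/3 = −1 stop.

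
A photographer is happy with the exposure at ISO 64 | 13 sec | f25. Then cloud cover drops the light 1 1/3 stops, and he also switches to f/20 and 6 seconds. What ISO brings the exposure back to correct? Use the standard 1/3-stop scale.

Scene light: 1 1/3 stops darker.
Aperture: f/25 → f/22 → f/20 — 2/3 stop larger aperture (brighter).
Shutter speed: 13 → 10 → 8 → 6 — 1 stop faster (darker).
Net so far: 1 2/3 stops darker. ISO: 64 → 80 → 100 → 125 → 160 → 200.

ISO 200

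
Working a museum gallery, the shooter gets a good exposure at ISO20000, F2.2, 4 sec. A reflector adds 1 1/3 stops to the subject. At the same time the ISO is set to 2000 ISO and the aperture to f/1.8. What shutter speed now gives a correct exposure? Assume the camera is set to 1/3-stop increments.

Scene light: 1 1/3 stops brighter.
ISO: 20000 → 16000 → 12800 → 10000 → 8000 → 6400 → 5000 → 4000 → 3200 → 2500 → 2000 — 3 1/3 stops lower (darker).
Aperture: f/2.2 → f/2 → f/1.8 — 2/3 stop larger aperture (brighter).
Net so far: 1 1/3 stops darker. Shutter speed: 4 → 5 → 6 → 8 → 10.

10 s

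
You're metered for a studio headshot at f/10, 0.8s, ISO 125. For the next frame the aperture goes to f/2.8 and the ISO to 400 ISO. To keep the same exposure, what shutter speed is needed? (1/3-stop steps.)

1/50s

Aperture: f/10 → f/9 → f/8 → f/7.1 → f/6.3 → f/5.6 → f/5 → f/4.5 → f/4 → f/3.5 → f/3.2 → f/2.8 — 3 2/3 stops opened up (brighter).
ISO: 125 → 160 → 200 → 250 → 320 → 400 — 1 2/3 stops raised (brighter).
Net change so far: 5 1/3 stops brighter. Offset with the shutter speed: 0.8 → 0.6 → 0.5 → 0.4 → 0.3 → 1/4 → 1/5 → 1/6 → 1/8 → 1/10 → 1/13 → 1/15 → 1/20 → 1/25 → 1/30 → 1/40 → 1/50.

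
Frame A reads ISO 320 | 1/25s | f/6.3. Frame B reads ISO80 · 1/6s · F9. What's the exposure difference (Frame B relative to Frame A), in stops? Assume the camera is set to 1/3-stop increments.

Aperture: f/6.3 → f/7.1 → f/8 → f/9 — 1 stop stopped down (darker).
Shutter speed: 1/25 → 1/20 → 1/15 → 1/13 → 1/10 → 1/8 → 1/6 — 2 stops slower (brighter).
ISO: 320 → 250 → 200 → 160 → 125 → 100 → 80 — 2 stops lower (darker).
Net: −1 +2 −2 = −1 stop.

1 stop darker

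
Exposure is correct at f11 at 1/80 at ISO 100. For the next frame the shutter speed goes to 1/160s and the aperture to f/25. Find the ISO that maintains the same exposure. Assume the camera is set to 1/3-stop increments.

Shutter speed: 1/80 → 1/100 → 1/125 → 1/160 — 1 stop faster (darker).
Aperture: f/11 → f/13 → f/14 → f/16 → f/18 → f/20 → f/22 → f/25 — 2 1/3 stops narrower (darker).
Net change so far: 3 1/3 stops darker. Offset with the ISO: 100 → 125 → 160 → 200 → 250 → 320 → 400 → 500 → 640 → 800 → 1000.

ISO 1000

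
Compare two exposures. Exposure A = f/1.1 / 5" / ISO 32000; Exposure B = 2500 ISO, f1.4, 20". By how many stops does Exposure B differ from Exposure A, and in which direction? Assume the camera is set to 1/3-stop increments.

Aperture: f/1.1 → f/1.2 → f/1.4 — 2/3 stop smaller aperture (darker).
Shutter speed: 5 → 6 → 8 → 10 → 13 → 15 → 20 — 2 stops slower (brighter).
ISO: 32000 → 25600 → 20000 → 16000 → 12800 → 10000 → 8000 → 6400 → 5000 → 4000 → 3200 → 2500 — 3 2/3 stops lower (darker).
Net: −2/3 +2 −3 2/3 = −2 1/3 stops.

2 1/3 stops darker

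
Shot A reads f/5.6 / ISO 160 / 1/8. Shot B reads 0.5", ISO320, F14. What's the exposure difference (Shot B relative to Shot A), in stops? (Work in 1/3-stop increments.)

1/3 stop brighter

Aperture: f/5.6 → f/6.3 → f/7.1 → f/8 → f/9 → f/10 → f/11 → f/13 → f/14 — 2 2/3 stops smaller aperture (darker).
Shutter speed: 1/8 → 1/6 → 1/5 → 1/4 → 0.3 → 0.4 → 0.5 — 2 stops longer (brighter).
ISO: 160 → 200 → 250 → 320 — 1 stop higher (brighter).
Net: −2 2/3 +2 +1 = +1/3 stops.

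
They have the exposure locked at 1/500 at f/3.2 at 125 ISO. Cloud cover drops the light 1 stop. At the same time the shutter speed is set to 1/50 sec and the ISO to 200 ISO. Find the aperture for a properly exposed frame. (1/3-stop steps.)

f/9

Scene light: 1 stop darker.
Shutter speed: 1/500 → 1/400 → 1/320 → 1/250 → 1/200 → 1/160 → 1/125 → 1/100 → 1/80 → 1/60 → 1/50 — 3 1/3 stops slower (brighter).
ISO: 125 → 160 → 200 — 2/3 stop higher (brighter).
Net so far: 3 stops brighter. Aperture: f/3.2 → f/3.5 → f/4 → f/4.5 → f/5 → f/5.6 → f/6.3 → f/7.1 → f/8 → f/9.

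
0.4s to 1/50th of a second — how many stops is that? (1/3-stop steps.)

4 1/3 stops

0.4 → 0.3 → 1/4 → 1/5 → 1/6 → 1/8 → 1/10 → 1/13 → 1/15 → 1/20 → 1/25 → 1/30 → 1/40 → 1/50 — count the steps: 13 third-stops = 4 1/3 stops.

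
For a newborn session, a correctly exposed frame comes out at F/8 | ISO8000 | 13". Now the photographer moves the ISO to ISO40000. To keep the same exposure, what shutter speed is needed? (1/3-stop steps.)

2.5 s

ISO: 8000 → 10000 → 12800 → 16000 → 20000 → 25600 → 32000 → 40000 — 2 1/3 stops higher (brighter).
Need 2 1/3 stops darker from the shutter speed: 13 → 10 → 8 → 6 → 5 → 4 → 3.2 → 2.5.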